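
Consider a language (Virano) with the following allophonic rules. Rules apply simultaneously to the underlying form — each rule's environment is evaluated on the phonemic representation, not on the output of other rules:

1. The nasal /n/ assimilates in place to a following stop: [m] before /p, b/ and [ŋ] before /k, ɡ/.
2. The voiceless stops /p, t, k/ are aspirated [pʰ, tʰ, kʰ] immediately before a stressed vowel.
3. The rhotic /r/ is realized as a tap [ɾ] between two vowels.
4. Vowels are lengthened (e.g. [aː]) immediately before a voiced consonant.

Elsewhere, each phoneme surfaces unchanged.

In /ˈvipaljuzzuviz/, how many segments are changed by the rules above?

4

Segments that undergo a rule: /a/ → [aː] (rule 4); /u/ → [uː] (rule 4); /u/ → [uː] (rule 4); /i/ → [iː] (rule 4).
All other segments surface unchanged.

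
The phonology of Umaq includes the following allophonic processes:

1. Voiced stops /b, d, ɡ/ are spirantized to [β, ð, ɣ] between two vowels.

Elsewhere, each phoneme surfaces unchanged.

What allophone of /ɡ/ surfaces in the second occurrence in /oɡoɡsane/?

[ɡ]

/ɡ/ — between /o/ and /s/; rule 1 does not apply here → [ɡ].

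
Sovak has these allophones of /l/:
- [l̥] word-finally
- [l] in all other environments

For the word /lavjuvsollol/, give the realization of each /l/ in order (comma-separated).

Occurrence 1 (position 1): no conditioning environment matches → elsewhere allophone [l].
Occurrence 2 (position 9): no conditioning environment matches → elsewhere allophone [l].
Occurrence 3 (position 10): no conditioning environment matches → elsewhere allophone [l].
Occurrence 4 (position 12): word-finally → [l̥].

[l], [l], [l], [l̥]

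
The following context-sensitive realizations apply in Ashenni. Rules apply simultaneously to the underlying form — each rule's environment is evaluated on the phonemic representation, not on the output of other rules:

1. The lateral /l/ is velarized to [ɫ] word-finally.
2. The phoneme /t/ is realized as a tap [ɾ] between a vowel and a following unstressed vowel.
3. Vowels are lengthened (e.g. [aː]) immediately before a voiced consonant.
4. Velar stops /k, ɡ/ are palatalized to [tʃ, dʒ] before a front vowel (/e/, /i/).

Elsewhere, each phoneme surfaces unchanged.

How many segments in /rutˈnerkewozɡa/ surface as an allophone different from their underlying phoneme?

4

Segments that undergo a rule: /e/ → [eː] (rule 3); /k/ → [tʃ] (rule 4); /e/ → [eː] (rule 3); /o/ → [oː] (rule 3).
All other segments surface unchanged.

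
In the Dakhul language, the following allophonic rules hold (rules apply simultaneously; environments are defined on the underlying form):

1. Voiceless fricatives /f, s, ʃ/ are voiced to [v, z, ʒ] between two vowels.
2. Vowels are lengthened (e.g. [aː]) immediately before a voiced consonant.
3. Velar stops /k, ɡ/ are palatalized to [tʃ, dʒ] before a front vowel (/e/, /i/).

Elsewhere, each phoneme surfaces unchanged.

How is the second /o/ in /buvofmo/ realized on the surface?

[o]

/o/ — word-final; rule 2 does not apply here → [o].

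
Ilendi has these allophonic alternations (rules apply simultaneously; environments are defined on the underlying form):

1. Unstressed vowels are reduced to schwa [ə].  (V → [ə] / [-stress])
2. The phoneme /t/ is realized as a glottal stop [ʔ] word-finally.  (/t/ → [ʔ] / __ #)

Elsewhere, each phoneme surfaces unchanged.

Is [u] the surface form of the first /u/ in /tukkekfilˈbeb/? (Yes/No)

/u/ meets the environment for rule 1 (in an unstressed syllable) → [ə].
The actual realization is [ə], not [u].

No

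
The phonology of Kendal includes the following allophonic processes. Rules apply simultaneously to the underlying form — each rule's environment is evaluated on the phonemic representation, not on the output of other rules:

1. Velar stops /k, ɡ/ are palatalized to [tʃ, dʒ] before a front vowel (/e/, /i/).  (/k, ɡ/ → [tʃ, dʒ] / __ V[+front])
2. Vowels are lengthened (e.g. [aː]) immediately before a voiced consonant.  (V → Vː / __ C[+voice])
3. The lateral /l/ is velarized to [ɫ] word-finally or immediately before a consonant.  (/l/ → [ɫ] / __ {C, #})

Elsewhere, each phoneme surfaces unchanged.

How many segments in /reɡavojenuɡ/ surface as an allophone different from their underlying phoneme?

5

Segments that undergo a rule: /e/ → [eː] (rule 2); /a/ → [aː] (rule 2); /o/ → [oː] (rule 2); /e/ → [eː] (rule 2); /u/ → [uː] (rule 2).
All other segments surface unchanged.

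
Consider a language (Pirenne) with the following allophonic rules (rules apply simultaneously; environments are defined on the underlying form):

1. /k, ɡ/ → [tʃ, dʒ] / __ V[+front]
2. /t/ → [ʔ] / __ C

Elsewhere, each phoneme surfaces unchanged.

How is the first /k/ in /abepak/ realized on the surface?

/k/ — word-final; rule 1 does not apply here → [k].

[k]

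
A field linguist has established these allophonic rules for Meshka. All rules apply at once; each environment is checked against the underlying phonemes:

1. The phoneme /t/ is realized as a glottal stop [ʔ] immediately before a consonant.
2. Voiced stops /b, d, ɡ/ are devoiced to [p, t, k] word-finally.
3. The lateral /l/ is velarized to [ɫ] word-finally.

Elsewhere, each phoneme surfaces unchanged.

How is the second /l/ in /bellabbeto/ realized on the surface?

[l]

/l/ — between /l/ and /a/; rule 3 does not apply here → [l].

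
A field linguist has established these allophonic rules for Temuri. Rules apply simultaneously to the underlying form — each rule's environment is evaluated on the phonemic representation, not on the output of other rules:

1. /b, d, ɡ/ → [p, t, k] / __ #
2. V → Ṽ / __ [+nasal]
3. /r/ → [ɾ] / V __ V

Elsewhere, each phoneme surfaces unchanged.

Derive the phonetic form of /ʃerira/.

/ʃ/ (word-initial): no rule targets it → [ʃ].
/e/ — between /ʃ/ and /r/; rule 2 does not apply here → [e].
/r/ (between /e/ and /i/) occurs between two vowels → [ɾ] by rule 3.
/i/ (between /r/ and /r/) fails the environment for rule 2, so it stays [i].
/r/ (between /i/ and /a/) occurs between two vowels → [ɾ] by rule 3.
/a/ — word-final; rule 2 does not apply here → [a].

[ʃeɾiɾa]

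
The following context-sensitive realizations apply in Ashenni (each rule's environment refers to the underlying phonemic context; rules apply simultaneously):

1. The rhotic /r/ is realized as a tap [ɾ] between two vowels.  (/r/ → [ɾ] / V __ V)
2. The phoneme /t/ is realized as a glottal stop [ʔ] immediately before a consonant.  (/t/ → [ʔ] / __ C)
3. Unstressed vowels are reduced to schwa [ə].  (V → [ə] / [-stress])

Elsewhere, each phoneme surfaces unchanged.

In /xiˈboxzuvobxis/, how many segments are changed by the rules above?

Segments that undergo a rule: /i/ → [ə] (rule 3); /u/ → [ə] (rule 3); /o/ → [ə] (rule 3); /i/ → [ə] (rule 3).
All other segments surface unchanged.

4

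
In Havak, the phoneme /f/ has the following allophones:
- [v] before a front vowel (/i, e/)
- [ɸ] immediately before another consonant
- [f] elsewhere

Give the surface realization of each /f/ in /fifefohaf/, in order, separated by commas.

Occurrence 1 (position 1): before a front vowel (/i, e/) → [v].
Occurrence 2 (position 3): before a front vowel (/i, e/) → [v].
Occurrence 3 (position 5): no conditioning environment matches → elsewhere allophone [f].
Occurrence 4 (position 9): no conditioning environment matches → elsewhere allophone [f].

[v], [v], [f], [f]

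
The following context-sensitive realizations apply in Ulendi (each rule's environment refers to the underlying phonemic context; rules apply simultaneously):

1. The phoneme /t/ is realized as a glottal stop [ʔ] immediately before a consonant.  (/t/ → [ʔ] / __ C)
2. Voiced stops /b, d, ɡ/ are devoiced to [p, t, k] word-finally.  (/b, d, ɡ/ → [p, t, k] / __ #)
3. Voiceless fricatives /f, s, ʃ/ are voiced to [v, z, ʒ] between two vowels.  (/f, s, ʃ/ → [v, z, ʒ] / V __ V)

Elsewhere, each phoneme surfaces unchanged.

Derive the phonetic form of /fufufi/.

/f/ — word-initial; rule 3 does not apply here → [f].
/f/ (between /u/ and /u/) occurs between two vowels → [v] by rule 3.
/f/ — between /u/ and /i/, between two vowels — surfaces as [v] (rule 3).

[fuvuvi]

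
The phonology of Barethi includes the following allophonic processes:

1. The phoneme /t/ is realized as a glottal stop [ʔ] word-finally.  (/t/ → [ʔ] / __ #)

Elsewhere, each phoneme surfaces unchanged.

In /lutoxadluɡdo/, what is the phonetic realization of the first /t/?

[t]

/t/ — between /u/ and /o/; rule 1 does not apply here → [t].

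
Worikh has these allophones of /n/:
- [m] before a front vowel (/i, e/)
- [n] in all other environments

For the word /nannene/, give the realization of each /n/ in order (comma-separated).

[n], [n], [m], [m]

Occurrence 1 (position 1): no conditioning environment matches → elsewhere allophone [n].
Occurrence 2 (position 3): no conditioning environment matches → elsewhere allophone [n].
Occurrence 3 (position 4): before a front vowel (/i, e/) → [m].
Occurrence 4 (position 6): before a front vowel (/i, e/) → [m].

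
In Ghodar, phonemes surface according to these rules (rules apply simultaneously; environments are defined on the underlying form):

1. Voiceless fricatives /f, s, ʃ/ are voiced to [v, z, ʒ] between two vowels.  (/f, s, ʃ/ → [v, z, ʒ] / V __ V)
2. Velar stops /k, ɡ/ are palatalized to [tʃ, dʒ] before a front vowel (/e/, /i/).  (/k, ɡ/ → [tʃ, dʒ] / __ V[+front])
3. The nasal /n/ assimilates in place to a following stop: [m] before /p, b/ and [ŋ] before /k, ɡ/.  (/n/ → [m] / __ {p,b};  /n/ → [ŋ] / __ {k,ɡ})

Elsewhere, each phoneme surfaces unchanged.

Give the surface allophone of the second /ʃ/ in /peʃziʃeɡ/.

[ʒ]

/ʃ/ meets the environment for rule 1 (between two vowels) → [ʒ].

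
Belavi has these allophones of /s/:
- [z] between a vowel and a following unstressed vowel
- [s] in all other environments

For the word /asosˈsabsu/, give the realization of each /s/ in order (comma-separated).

Occurrence 1 (position 2): between a vowel and a following unstressed vowel → [z].
Occurrence 2 (position 4): no conditioning environment matches → elsewhere allophone [s].
Occurrence 3 (position 5): no conditioning environment matches → elsewhere allophone [s].
Occurrence 4 (position 8): no conditioning environment matches → elsewhere allophone [s].

[z], [s], [s], [s]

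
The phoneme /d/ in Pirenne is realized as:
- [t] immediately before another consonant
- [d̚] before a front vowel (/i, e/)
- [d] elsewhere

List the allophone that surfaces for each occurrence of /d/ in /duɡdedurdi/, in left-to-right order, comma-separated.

[d], [d̚], [d], [d̚]

Occurrence 1 (position 1): no conditioning environment matches → elsewhere allophone [d].
Occurrence 2 (position 4): before a front vowel (/i, e/) → [d̚].
Occurrence 3 (position 6): no conditioning environment matches → elsewhere allophone [d].
Occurrence 4 (position 9): before a front vowel (/i, e/) → [d̚].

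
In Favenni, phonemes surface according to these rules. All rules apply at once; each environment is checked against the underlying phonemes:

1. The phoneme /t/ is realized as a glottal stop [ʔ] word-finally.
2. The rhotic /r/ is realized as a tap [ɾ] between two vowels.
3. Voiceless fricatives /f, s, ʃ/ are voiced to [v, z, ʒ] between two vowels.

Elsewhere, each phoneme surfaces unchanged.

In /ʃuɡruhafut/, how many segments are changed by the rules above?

Segments that undergo a rule: /f/ → [v] (rule 3); /t/ → [ʔ] (rule 1).
All other segments surface unchanged.

2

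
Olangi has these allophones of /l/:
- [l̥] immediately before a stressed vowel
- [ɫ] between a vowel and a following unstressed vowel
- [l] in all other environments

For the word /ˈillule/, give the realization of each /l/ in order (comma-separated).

Occurrence 1 (position 2): no conditioning environment matches → elsewhere allophone [l].
Occurrence 2 (position 3): no conditioning environment matches → elsewhere allophone [l].
Occurrence 3 (position 5): between a vowel and a following unstressed vowel → [ɫ].

[l], [l], [ɫ]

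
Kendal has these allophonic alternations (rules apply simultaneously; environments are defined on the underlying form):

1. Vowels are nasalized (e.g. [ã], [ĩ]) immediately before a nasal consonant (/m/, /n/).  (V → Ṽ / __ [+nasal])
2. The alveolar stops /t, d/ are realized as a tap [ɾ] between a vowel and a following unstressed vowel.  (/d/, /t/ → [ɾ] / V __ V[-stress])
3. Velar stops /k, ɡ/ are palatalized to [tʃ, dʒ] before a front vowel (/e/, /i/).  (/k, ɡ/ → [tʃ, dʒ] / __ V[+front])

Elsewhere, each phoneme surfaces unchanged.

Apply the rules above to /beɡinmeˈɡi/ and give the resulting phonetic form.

/e/ — between /b/ and /ɡ/; rule 1 does not apply here → [e].
/ɡ/ meets the environment for rule 3 (before a front vowel) → [dʒ].
/i/ (between /ɡ/ and /n/): before a nasal consonant, so rule 1 applies → [ĩ].
/e/ (between /m/ and /ɡ/) is in the target of rule 1 but the environment (before a nasal consonant) is not met → [e].
/ɡ/ — between /e/ and /i/, before a front vowel — surfaces as [dʒ] (rule 3).
/i/ (word-final) fails the environment for rule 1, so it stays [i].

[bedʒĩnmeˈdʒi]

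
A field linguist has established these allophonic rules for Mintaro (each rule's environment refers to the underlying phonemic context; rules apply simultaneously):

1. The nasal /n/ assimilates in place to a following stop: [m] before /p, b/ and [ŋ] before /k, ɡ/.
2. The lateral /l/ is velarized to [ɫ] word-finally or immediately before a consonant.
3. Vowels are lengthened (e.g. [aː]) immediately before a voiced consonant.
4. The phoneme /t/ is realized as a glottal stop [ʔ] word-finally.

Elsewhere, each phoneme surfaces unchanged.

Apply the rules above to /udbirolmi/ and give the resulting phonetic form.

[uːdbiːroːɫmi]

Rule 3 applies to /u/ (word-initial: before a voiced consonant) → [uː].
Rule 3 applies to /i/ (between /b/ and /r/: before a voiced consonant) → [iː].
/o/ (between /r/ and /l/) occurs before a voiced consonant → [oː] by rule 3.
/l/ (between /o/ and /m/): word-finally or immediately before a consonant, so rule 2 applies → [ɫ].
/i/ (word-final): rule 3 targets it, but not before a voiced consonant → unchanged [i].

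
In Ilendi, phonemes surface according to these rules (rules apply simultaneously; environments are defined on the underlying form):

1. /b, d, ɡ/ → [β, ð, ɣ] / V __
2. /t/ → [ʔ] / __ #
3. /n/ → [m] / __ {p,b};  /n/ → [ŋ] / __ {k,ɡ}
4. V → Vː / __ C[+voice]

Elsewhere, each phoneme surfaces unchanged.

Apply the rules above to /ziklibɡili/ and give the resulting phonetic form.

/z/ (word-initial): no rule targets it → [z].
/i/ (between /z/ and /k/) fails the environment for rule 4, so it stays [i].
/k/ (between /i/ and /l/): no rule targets it → [k].
/l/ — not in any rule's target class → [l].
/i/ (between /l/ and /b/): before a voiced consonant, so rule 4 applies → [iː].
/b/ (between /i/ and /ɡ/): immediately after a vowel, so rule 1 applies → [β].
/ɡ/ (between /b/ and /i/) fails the environment for rule 1, so it stays [ɡ].
/i/ (between /ɡ/ and /l/) occurs before a voiced consonant → [iː] by rule 4.
/l/ (between /i/ and /i/) is unaffected → [l].
/i/ (word-final) is in the target of rule 4 but the environment (before a voiced consonant) is not met → [i].

[zikliːβɡiːli]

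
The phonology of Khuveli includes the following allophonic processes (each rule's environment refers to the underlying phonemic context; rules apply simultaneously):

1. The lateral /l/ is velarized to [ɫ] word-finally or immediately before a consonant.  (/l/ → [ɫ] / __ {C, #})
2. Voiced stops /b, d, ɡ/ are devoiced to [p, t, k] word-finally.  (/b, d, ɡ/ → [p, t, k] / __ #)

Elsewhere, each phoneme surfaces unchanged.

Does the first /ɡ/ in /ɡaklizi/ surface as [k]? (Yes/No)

No

/ɡ/ — word-initial; rule 2 does not apply here → [ɡ].
The actual realization is [ɡ], not [k].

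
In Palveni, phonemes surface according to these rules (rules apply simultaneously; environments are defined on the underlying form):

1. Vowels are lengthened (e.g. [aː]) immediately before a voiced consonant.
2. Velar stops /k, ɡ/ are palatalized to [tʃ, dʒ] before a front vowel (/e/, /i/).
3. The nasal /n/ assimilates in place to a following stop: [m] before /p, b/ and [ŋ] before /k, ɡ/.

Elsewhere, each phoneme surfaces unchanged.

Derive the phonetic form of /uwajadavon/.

/u/ — word-initial, before a voiced consonant — surfaces as [uː] (rule 1).
/w/ (between /u/ and /a/): no rule targets it → [w].
/a/ (between /w/ and /j/): before a voiced consonant, so rule 1 applies → [aː].
/j/ — not in any rule's target class → [j].
/a/ (between /j/ and /d/): before a voiced consonant, so rule 1 applies → [aː].
/d/ (between /a/ and /a/): no rule targets it → [d].
/a/ (between /d/ and /v/) occurs before a voiced consonant → [aː] by rule 1.
/v/ stays [v].
/o/ (between /v/ and /n/) occurs before a voiced consonant → [oː] by rule 1.
/n/ (word-final): rule 3 targets it, but not before a labial or velar stop → unchanged [n].

[uːwaːjaːdaːvoːn]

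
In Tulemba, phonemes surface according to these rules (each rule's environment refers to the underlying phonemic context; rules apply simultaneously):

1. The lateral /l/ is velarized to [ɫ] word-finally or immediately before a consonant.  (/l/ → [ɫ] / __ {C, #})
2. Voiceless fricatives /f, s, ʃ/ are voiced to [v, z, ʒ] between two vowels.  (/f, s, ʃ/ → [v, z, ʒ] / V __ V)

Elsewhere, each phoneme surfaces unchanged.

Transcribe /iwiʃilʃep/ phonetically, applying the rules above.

/i/ — not in any rule's target class → [i].
/w/ — not in any rule's target class → [w].
/i/ — not in any rule's target class → [i].
/ʃ/ (between /i/ and /i/) occurs between two vowels → [ʒ] by rule 2.
/i/ — not in any rule's target class → [i].
/l/ meets the environment for rule 1 (word-finally or immediately before a consonant) → [ɫ].
/ʃ/ — between /l/ and /e/; rule 2 does not apply here → [ʃ].
/e/ stays [e].
/p/ — not in any rule's target class → [p].

[iwiʒiɫʃep]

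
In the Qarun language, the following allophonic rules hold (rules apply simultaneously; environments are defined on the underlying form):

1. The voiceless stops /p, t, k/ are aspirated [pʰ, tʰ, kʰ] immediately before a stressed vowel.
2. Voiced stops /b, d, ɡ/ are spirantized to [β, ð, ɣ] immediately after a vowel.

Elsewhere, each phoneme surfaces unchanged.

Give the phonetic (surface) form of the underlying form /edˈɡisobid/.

[eðˈɡisoβið]

/e/ stays [e].
/d/ meets the environment for rule 2 (immediately after a vowel) → [ð].
/ɡ/ (between /d/ and /i/) fails the environment for rule 2, so it stays [ɡ].
/i/ (between /ɡ/ and /s/) is unaffected → [i].
/s/ (between /i/ and /o/) is unaffected → [s].
/o/ stays [o].
/b/ meets the environment for rule 2 (immediately after a vowel) → [β].
/i/ — not in any rule's target class → [i].
/d/ — word-final, immediately after a vowel — surfaces as [ð] (rule 2).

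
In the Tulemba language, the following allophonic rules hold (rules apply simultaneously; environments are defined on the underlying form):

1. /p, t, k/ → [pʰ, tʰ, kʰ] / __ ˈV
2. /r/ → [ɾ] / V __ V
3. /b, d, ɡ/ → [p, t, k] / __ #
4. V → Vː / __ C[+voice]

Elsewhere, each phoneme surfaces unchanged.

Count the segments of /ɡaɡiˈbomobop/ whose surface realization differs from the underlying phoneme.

Segments that undergo a rule: /a/ → [aː] (rule 4); /i/ → [iː] (rule 4); /o/ → [oː] (rule 4); /o/ → [oː] (rule 4).
All other segments surface unchanged.

4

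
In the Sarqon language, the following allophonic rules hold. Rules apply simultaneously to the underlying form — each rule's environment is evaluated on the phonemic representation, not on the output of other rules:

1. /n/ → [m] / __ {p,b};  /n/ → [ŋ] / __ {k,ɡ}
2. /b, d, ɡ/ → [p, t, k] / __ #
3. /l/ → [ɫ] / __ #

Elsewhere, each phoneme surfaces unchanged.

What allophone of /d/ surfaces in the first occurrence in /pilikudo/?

[d]

/d/ (between /u/ and /o/) is in the target of rule 2 but the environment (word-finally) is not met → [d].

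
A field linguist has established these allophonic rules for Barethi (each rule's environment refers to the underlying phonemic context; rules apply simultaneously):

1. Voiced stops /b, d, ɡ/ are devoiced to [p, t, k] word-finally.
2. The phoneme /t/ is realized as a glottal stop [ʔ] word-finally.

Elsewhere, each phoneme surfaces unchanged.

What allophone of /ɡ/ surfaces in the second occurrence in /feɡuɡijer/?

/ɡ/ (between /u/ and /i/): rule 1 targets it, but not word-finally → unchanged [ɡ].

[ɡ]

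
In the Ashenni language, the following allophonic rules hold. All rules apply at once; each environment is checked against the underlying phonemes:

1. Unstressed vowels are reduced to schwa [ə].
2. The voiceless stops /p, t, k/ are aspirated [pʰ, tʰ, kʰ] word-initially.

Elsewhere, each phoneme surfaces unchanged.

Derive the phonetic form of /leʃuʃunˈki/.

[ləʃəʃənˈki]

/l/ stays [l].
/e/ (between /l/ and /ʃ/) occurs in an unstressed syllable → [ə] by rule 1.
/ʃ/ (between /e/ and /u/): no rule targets it → [ʃ].
/u/ (between /ʃ/ and /ʃ/): in an unstressed syllable, so rule 1 applies → [ə].
/ʃ/ (between /u/ and /u/): no rule targets it → [ʃ].
/u/ meets the environment for rule 1 (in an unstressed syllable) → [ə].
/n/ — not in any rule's target class → [n].
/k/ (between /n/ and /i/) is in the target of rule 2 but the environment (word-initially) is not met → [k].
/i/ (word-final) fails the environment for rule 1, so it stays [i].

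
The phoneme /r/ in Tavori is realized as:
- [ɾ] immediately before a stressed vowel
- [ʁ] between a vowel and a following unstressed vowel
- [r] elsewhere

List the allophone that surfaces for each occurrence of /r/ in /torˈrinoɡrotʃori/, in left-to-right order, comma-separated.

[r], [ɾ], [r], [ʁ]

Occurrence 1 (position 3): no conditioning environment matches → elsewhere allophone [r].
Occurrence 2 (position 4): immediately before a stressed vowel → [ɾ].
Occurrence 3 (position 9): no conditioning environment matches → elsewhere allophone [r].
Occurrence 4 (position 14): between a vowel and a following unstressed vowel → [ʁ].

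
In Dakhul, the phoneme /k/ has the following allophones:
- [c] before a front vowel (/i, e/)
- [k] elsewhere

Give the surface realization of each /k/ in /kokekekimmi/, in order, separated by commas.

Occurrence 1 (position 1): no conditioning environment matches → elsewhere allophone [k].
Occurrence 2 (position 3): before a front vowel → [c].
Occurrence 3 (position 5): before a front vowel → [c].
Occurrence 4 (position 7): before a front vowel → [c].

[k], [c], [c], [c]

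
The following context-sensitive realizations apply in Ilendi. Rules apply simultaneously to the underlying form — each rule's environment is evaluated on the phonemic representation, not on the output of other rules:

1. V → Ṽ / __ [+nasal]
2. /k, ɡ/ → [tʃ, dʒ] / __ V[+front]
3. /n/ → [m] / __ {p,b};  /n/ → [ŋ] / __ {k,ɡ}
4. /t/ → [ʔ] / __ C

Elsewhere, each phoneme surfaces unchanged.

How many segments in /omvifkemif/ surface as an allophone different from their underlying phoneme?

3

Segments that undergo a rule: /o/ → [õ] (rule 1); /k/ → [tʃ] (rule 2); /e/ → [ẽ] (rule 1).
All other segments surface unchanged.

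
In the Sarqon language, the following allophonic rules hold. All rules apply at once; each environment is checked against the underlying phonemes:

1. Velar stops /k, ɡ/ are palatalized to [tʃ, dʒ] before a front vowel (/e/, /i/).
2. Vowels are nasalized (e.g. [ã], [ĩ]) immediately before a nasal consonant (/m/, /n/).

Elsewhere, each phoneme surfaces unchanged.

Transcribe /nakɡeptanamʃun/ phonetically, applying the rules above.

/n/ — not in any rule's target class → [n].
/a/ (between /n/ and /k/) is in the target of rule 2 but the environment (before a nasal consonant) is not met → [a].
/k/ — between /a/ and /ɡ/; rule 1 does not apply here → [k].
/ɡ/ meets the environment for rule 1 (before a front vowel) → [dʒ].
/e/ (between /ɡ/ and /p/) fails the environment for rule 2, so it stays [e].
/p/ (between /e/ and /t/) is unaffected → [p].
/t/ stays [t].
/a/ (between /t/ and /n/) occurs before a nasal consonant → [ã] by rule 2.
/n/ stays [n].
/a/ (between /n/ and /m/): before a nasal consonant, so rule 2 applies → [ã].
/m/ stays [m].
/ʃ/ — not in any rule's target class → [ʃ].
/u/ (between /ʃ/ and /n/): before a nasal consonant, so rule 2 applies → [ũ].
/n/ (word-final) is unaffected → [n].

[nakdʒeptãnãmʃũn]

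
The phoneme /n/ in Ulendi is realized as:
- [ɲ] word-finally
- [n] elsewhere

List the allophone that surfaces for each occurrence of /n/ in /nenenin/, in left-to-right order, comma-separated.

Occurrence 1 (position 1): no conditioning environment matches → elsewhere allophone [n].
Occurrence 2 (position 3): no conditioning environment matches → elsewhere allophone [n].
Occurrence 3 (position 5): no conditioning environment matches → elsewhere allophone [n].
Occurrence 4 (position 7): word-finally → [ɲ].

[n], [n], [n], [ɲ]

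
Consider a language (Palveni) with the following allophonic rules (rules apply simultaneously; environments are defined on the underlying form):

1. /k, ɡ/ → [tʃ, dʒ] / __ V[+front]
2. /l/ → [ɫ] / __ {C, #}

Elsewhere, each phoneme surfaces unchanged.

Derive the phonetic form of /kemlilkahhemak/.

/k/ meets the environment for rule 1 (before a front vowel) → [tʃ].
/e/ stays [e].
/m/ stays [m].
/l/ — between /m/ and /i/; rule 2 does not apply here → [l].
/i/ stays [i].
/l/ (between /i/ and /k/) occurs word-finally or immediately before a consonant → [ɫ] by rule 2.
/k/ (between /l/ and /a/) is in the target of rule 1 but the environment (before a front vowel) is not met → [k].
/a/ (between /k/ and /h/) is unaffected → [a].
/h/ (between /a/ and /h/): no rule targets it → [h].
/h/ — not in any rule's target class → [h].
/e/ stays [e].
/m/ stays [m].
/a/ (between /m/ and /k/) is unaffected → [a].
/k/ — word-final; rule 1 does not apply here → [k].

[tʃemliɫkahhemak]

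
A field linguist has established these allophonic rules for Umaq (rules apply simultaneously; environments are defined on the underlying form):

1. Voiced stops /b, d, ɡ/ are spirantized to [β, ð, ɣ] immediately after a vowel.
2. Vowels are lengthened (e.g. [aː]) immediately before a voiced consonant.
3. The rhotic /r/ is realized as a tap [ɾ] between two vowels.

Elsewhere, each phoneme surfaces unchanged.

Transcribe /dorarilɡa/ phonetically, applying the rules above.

/d/ (word-initial) is in the target of rule 1 but the environment (immediately after a vowel) is not met → [d].
/o/ (between /d/ and /r/): before a voiced consonant, so rule 2 applies → [oː].
Rule 3 applies to /r/ (between /o/ and /a/: between two vowels) → [ɾ].
/a/ meets the environment for rule 2 (before a voiced consonant) → [aː].
/r/ (between /a/ and /i/): between two vowels, so rule 3 applies → [ɾ].
/i/ (between /r/ and /l/) occurs before a voiced consonant → [iː] by rule 2.
/l/ — not in any rule's target class → [l].
/ɡ/ — between /l/ and /a/; rule 1 does not apply here → [ɡ].
/a/ (word-final) is in the target of rule 2 but the environment (before a voiced consonant) is not met → [a].

[doːɾaːɾiːlɡa]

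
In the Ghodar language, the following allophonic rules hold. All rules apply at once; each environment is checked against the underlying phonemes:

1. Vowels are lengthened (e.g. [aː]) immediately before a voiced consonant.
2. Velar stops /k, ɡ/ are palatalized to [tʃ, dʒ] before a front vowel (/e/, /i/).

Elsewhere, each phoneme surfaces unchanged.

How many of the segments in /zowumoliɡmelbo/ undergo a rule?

5

Segments that undergo a rule: /o/ → [oː] (rule 1); /u/ → [uː] (rule 1); /o/ → [oː] (rule 1); /i/ → [iː] (rule 1); /e/ → [eː] (rule 1).
All other segments surface unchanged.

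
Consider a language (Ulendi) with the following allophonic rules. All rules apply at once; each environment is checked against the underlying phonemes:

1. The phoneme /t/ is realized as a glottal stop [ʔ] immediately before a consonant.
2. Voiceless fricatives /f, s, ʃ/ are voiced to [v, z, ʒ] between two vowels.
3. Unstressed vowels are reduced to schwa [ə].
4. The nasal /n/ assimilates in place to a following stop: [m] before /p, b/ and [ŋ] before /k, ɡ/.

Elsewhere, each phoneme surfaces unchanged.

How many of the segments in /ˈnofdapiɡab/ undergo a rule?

Segments that undergo a rule: /a/ → [ə] (rule 3); /i/ → [ə] (rule 3); /a/ → [ə] (rule 3).
All other segments surface unchanged.

3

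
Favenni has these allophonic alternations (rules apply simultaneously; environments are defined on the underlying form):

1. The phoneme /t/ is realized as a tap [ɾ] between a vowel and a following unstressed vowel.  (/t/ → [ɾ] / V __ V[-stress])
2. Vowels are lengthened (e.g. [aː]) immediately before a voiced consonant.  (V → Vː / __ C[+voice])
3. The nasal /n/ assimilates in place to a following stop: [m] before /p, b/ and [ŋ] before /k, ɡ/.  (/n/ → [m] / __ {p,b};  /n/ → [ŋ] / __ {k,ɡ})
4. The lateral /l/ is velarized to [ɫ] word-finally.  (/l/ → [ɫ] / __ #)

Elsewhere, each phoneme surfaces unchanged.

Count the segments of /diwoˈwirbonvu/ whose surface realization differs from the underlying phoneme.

Segments that undergo a rule: /i/ → [iː] (rule 2); /o/ → [oː] (rule 2); /i/ → [iː] (rule 2); /o/ → [oː] (rule 2).
All other segments surface unchanged.

4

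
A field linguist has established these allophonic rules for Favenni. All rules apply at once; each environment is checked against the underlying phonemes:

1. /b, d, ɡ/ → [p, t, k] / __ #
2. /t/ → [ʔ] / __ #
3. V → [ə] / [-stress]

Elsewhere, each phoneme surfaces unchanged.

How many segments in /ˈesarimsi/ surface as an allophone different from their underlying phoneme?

Segments that undergo a rule: /a/ → [ə] (rule 3); /i/ → [ə] (rule 3); /i/ → [ə] (rule 3).
All other segments surface unchanged.

3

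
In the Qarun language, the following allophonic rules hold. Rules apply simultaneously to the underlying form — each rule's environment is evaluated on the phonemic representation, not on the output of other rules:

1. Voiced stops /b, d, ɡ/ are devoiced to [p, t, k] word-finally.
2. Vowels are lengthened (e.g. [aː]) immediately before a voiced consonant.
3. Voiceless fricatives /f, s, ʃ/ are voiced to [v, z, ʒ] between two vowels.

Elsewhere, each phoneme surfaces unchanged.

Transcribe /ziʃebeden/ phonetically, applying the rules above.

[ziʒeːbeːdeːn]

/z/ (word-initial): no rule targets it → [z].
/i/ (between /z/ and /ʃ/): rule 2 targets it, but not before a voiced consonant → unchanged [i].
/ʃ/ meets the environment for rule 3 (between two vowels) → [ʒ].
/e/ — between /ʃ/ and /b/, before a voiced consonant — surfaces as [eː] (rule 2).
/b/ (between /e/ and /e/) is in the target of rule 1 but the environment (word-finally) is not met → [b].
/e/ (between /b/ and /d/): before a voiced consonant, so rule 2 applies → [eː].
/d/ — between /e/ and /e/; rule 1 does not apply here → [d].
/e/ (between /d/ and /n/) occurs before a voiced consonant → [eː] by rule 2.
/n/ — not in any rule's target class → [n].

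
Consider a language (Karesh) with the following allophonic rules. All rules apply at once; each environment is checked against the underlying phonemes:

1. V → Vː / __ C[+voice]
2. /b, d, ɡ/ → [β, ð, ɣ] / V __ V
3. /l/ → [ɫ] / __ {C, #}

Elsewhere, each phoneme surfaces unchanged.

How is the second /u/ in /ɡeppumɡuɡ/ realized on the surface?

[uː]

Rule 1 applies to /u/ (between /ɡ/ and /ɡ/: before a voiced consonant) → [uː].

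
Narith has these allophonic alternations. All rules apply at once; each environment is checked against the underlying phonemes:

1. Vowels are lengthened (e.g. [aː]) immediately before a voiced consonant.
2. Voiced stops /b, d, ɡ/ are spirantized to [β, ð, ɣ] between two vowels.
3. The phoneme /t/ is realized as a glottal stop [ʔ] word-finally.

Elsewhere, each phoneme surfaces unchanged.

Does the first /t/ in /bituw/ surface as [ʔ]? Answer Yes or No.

/t/ (between /i/ and /u/) is in the target of rule 3 but the environment (word-finally) is not met → [t].
The actual realization is [t], not [ʔ].

No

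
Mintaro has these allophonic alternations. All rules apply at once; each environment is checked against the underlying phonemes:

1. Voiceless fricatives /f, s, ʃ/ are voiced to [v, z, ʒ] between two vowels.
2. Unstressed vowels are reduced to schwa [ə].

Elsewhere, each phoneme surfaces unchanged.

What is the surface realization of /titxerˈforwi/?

[tətxərˈforwə]

/t/ (word-initial): no rule targets it → [t].
Rule 2 applies to /i/ (between /t/ and /t/: in an unstressed syllable) → [ə].
/t/ stays [t].
/x/ stays [x].
/e/ (between /x/ and /r/): in an unstressed syllable, so rule 2 applies → [ə].
/r/ (between /e/ and /f/) is unaffected → [r].
/f/ — between /r/ and /o/; rule 1 does not apply here → [f].
/o/ (between /f/ and /r/) is in the target of rule 2 but the environment (in an unstressed syllable) is not met → [o].
/r/ (between /o/ and /w/): no rule targets it → [r].
/w/ (between /r/ and /i/) is unaffected → [w].
/i/ (word-final): in an unstressed syllable, so rule 2 applies → [ə].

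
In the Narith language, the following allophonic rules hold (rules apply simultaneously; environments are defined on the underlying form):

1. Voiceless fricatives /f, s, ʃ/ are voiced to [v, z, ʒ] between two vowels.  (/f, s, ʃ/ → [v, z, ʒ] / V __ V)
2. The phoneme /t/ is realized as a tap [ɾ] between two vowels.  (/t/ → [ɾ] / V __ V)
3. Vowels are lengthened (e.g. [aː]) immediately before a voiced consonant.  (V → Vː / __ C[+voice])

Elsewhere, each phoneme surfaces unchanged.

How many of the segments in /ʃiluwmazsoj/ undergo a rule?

Segments that undergo a rule: /i/ → [iː] (rule 3); /u/ → [uː] (rule 3); /a/ → [aː] (rule 3); /o/ → [oː] (rule 3).
All other segments surface unchanged.

4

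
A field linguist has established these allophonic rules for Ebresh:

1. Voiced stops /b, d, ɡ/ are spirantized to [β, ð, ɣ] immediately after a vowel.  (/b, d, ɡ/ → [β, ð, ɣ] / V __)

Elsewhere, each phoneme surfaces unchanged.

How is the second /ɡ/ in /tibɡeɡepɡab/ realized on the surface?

[ɣ]

/ɡ/ (between /e/ and /e/) occurs immediately after a vowel → [ɣ] by rule 1.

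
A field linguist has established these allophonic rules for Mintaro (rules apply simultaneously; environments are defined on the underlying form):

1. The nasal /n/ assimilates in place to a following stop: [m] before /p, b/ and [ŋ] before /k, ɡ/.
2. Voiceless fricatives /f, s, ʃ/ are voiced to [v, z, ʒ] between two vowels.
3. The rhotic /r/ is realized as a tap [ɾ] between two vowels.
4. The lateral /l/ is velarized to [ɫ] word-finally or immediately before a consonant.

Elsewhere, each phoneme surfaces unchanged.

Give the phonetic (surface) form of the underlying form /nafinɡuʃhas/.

[naviŋɡuʃhas]

/n/ (word-initial): rule 1 targets it, but not before a labial or velar stop → unchanged [n].
/a/ (between /n/ and /f/) is unaffected → [a].
/f/ (between /a/ and /i/) occurs between two vowels → [v] by rule 2.
/i/ stays [i].
Rule 1 applies to /n/ (between /i/ and /ɡ/: before a labial or velar stop) → [ŋ].
/ɡ/ (between /n/ and /u/) is unaffected → [ɡ].
/u/ — not in any rule's target class → [u].
/ʃ/ (between /u/ and /h/) is in the target of rule 2 but the environment (between two vowels) is not met → [ʃ].
/h/ stays [h].
/a/ — not in any rule's target class → [a].
/s/ (word-final): rule 2 targets it, but not between two vowels → unchanged [s].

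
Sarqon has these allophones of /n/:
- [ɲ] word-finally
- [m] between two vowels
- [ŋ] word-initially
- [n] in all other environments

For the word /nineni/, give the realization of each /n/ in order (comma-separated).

Occurrence 1 (position 1): word-initially → [ŋ].
Occurrence 2 (position 3): between two vowels → [m].
Occurrence 3 (position 5): between two vowels → [m].

[ŋ], [m], [m]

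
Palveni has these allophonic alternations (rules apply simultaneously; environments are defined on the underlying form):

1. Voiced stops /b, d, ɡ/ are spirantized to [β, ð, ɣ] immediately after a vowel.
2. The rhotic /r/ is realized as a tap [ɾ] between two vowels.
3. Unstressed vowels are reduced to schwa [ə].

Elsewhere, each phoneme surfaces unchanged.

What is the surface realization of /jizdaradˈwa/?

[jəzdəɾəðˈwa]

/i/ (between /j/ and /z/): in an unstressed syllable, so rule 3 applies → [ə].
/d/ — between /z/ and /a/; rule 1 does not apply here → [d].
/a/ — between /d/ and /r/, in an unstressed syllable — surfaces as [ə] (rule 3).
/r/ (between /a/ and /a/): between two vowels, so rule 2 applies → [ɾ].
/a/ (between /r/ and /d/): in an unstressed syllable, so rule 3 applies → [ə].
Rule 1 applies to /d/ (between /a/ and /w/: immediately after a vowel) → [ð].
/a/ (word-final) is in the target of rule 3 but the environment (in an unstressed syllable) is not met → [a].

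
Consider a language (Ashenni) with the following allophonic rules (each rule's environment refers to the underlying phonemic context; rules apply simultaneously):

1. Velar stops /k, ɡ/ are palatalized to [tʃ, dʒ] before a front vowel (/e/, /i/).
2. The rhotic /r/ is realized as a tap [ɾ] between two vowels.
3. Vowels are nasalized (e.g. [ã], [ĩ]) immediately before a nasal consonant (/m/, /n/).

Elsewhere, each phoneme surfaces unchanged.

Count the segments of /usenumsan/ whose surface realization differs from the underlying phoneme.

3

Segments that undergo a rule: /e/ → [ẽ] (rule 3); /u/ → [ũ] (rule 3); /a/ → [ã] (rule 3).
All other segments surface unchanged.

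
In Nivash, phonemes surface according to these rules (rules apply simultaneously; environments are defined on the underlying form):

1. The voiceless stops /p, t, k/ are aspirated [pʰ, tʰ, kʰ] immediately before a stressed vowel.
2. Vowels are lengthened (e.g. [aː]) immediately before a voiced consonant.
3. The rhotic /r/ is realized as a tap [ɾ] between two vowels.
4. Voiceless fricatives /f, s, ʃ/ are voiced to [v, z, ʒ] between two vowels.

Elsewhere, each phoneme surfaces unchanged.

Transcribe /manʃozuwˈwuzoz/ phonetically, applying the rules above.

[maːnʃoːzuːwˈwuːzoːz]

/m/ (word-initial): no rule targets it → [m].
/a/ (between /m/ and /n/): before a voiced consonant, so rule 2 applies → [aː].
/n/ (between /a/ and /ʃ/): no rule targets it → [n].
/ʃ/ (between /n/ and /o/): rule 4 targets it, but not between two vowels → unchanged [ʃ].
/o/ — between /ʃ/ and /z/, before a voiced consonant — surfaces as [oː] (rule 2).
/z/ (between /o/ and /u/): no rule targets it → [z].
/u/ (between /z/ and /w/) occurs before a voiced consonant → [uː] by rule 2.
/w/ (between /u/ and /w/): no rule targets it → [w].
/w/ (between /w/ and /u/): no rule targets it → [w].
/u/ meets the environment for rule 2 (before a voiced consonant) → [uː].
/z/ stays [z].
/o/ meets the environment for rule 2 (before a voiced consonant) → [oː].
/z/ (word-final) is unaffected → [z].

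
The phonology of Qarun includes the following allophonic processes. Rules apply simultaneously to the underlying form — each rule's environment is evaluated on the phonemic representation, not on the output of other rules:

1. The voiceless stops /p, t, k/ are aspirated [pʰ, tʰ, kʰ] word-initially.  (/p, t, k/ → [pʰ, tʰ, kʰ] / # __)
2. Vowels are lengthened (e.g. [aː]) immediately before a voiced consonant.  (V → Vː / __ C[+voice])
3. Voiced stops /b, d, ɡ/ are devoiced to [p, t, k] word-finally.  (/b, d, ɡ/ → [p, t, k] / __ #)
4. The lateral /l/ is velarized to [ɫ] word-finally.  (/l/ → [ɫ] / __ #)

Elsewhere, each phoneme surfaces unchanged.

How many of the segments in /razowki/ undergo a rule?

Segments that undergo a rule: /a/ → [aː] (rule 2); /o/ → [oː] (rule 2).
All other segments surface unchanged.

2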